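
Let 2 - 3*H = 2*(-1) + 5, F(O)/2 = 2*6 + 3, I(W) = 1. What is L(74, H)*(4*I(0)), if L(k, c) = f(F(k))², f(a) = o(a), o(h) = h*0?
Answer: 0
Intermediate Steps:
F(O) = 30 (F(O) = 2*(2*6 + 3) = 2*(12 + 3) = 2*15 = 30)
o(h) = 0
H = -⅓ (H = ⅔ - (2*(-1) + 5)/3 = ⅔ - (-2 + 5)/3 = ⅔ - ⅓*3 = ⅔ - 1 = -⅓ ≈ -0.33333)
f(a) = 0
L(k, c) = 0 (L(k, c) = 0² = 0)
L(74, H)*(4*I(0)) = 0*(4*1) = 0*4 = 0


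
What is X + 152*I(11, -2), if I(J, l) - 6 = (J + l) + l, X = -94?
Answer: 1882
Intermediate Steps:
I(J, l) = 6 + J + 2*l (I(J, l) = 6 + ((J + l) + l) = 6 + (J + 2*l) = 6 + J + 2*l)
X + 152*I(11, -2) = -94 + 152*(6 + 11 + 2*(-2)) = -94 + 152*(6 + 11 - 4) = -94 + 152*13 = -94 + 1976 = 1882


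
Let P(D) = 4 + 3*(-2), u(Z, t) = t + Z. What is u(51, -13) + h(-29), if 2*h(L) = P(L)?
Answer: 37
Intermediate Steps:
u(Z, t) = Z + t
P(D) = -2 (P(D) = 4 - 6 = -2)
h(L) = -1 (h(L) = (½)*(-2) = -1)
u(51, -13) + h(-29) = (51 - 13) - 1 = 38 - 1 = 37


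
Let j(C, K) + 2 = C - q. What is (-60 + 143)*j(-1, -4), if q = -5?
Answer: 166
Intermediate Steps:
j(C, K) = 3 + C (j(C, K) = -2 + (C - 1*(-5)) = -2 + (C + 5) = -2 + (5 + C) = 3 + C)
(-60 + 143)*j(-1, -4) = (-60 + 143)*(3 - 1) = 83*2 = 166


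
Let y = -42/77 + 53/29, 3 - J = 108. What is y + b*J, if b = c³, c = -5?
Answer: 4187284/319 ≈ 13126.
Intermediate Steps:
J = -105 (J = 3 - 1*108 = 3 - 108 = -105)
b = -125 (b = (-5)³ = -125)
y = 409/319 (y = -42*1/77 + 53*(1/29) = -6/11 + 53/29 = 409/319 ≈ 1.2821)
y + b*J = 409/319 - 125*(-105) = 409/319 + 13125 = 4187284/319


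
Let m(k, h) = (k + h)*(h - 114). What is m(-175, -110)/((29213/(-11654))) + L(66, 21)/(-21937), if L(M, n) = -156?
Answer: -16320933907092/640845581 ≈ -25468.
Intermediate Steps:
m(k, h) = (-114 + h)*(h + k) (m(k, h) = (h + k)*(-114 + h) = (-114 + h)*(h + k))
m(-175, -110)/((29213/(-11654))) + L(66, 21)/(-21937) = ((-110)**2 - 114*(-110) - 114*(-175) - 110*(-175))/((29213/(-11654))) - 156/(-21937) = (12100 + 12540 + 19950 + 19250)/((29213*(-1/11654))) - 156*(-1/21937) = 63840/(-29213/11654) + 156/21937 = 63840*(-11654/29213) + 156/21937 = -743991360/29213 + 156/21937 = -16320933907092/640845581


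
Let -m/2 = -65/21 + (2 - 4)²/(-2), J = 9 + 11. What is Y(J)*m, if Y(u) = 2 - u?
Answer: -1284/7 ≈ -183.43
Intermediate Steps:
J = 20
m = 214/21 (m = -2*(-65/21 + (2 - 4)²/(-2)) = -2*(-65*1/21 + (-2)²*(-½)) = -2*(-65/21 + 4*(-½)) = -2*(-65/21 - 2) = -2*(-107/21) = 214/21 ≈ 10.190)
Y(J)*m = (2 - 1*20)*(214/21) = (2 - 20)*(214/21) = -18*214/21 = -1284/7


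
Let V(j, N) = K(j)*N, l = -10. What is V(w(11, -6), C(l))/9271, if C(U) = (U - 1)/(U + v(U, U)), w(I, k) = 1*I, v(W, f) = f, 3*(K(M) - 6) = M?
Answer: 319/556260 ≈ 0.00057347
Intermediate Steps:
K(M) = 6 + M/3
w(I, k) = I
C(U) = (-1 + U)/(2*U) (C(U) = (U - 1)/(U + U) = (-1 + U)/((2*U)) = (-1 + U)*(1/(2*U)) = (-1 + U)/(2*U))
V(j, N) = N*(6 + j/3) (V(j, N) = (6 + j/3)*N = N*(6 + j/3))
V(w(11, -6), C(l))/9271 = (((½)*(-1 - 10)/(-10))*(18 + 11)/3)/9271 = ((⅓)*((½)*(-⅒)*(-11))*29)*(1/9271) = ((⅓)*(11/20)*29)*(1/9271) = (319/60)*(1/9271) = 319/556260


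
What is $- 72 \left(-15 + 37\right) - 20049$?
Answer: $-21633$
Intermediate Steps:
$- 72 \left(-15 + 37\right) - 20049 = \left(-72\right) 22 - 20049 = -1584 - 20049 = -21633$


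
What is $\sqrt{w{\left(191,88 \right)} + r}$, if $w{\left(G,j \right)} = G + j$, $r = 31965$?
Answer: $2 \sqrt{8061} \approx 179.57$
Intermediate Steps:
$\sqrt{w{\left(191,88 \right)} + r} = \sqrt{\left(191 + 88\right) + 31965} = \sqrt{279 + 31965} = \sqrt{32244} = 2 \sqrt{8061}$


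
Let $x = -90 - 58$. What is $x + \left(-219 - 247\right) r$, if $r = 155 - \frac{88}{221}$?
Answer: $- \frac{15954530}{221} \approx -72193.0$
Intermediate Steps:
$x = -148$ ($x = -90 - 58 = -148$)
$r = \frac{34167}{221}$ ($r = 155 - \frac{88}{221} = \frac{34167}{221} \approx 154.6$)
$x + \left(-219 - 247\right) r = -148 + \left(-219 - 247\right) \frac{34167}{221} = -148 - \frac{15921822}{221} = - \frac{15954530}{221}$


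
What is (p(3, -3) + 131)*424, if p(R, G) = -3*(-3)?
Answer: 59360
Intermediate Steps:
p(R, G) = 9
(p(3, -3) + 131)*424 = (9 + 131)*424 = 140*424 = 59360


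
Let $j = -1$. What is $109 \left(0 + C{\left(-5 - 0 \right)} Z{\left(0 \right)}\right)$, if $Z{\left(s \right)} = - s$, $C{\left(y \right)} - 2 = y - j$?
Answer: $0$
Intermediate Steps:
$C{\left(y \right)} = 3 + y$ ($C{\left(y \right)} = 2 + \left(y - -1\right) = 2 + \left(y + 1\right) = 2 + \left(1 + y\right) = 3 + y$)
$109 \left(0 + C{\left(-5 - 0 \right)} Z{\left(0 \right)}\right) = 109 \left(0 + \left(3 - 5\right) \left(\left(-1\right) 0\right)\right) = 109 \left(0 + \left(3 + \left(-5 + 0\right)\right) 0\right) = 109 \left(0 + \left(3 - 5\right) 0\right) = 109 \left(0 - 0\right) = 109 \left(0 + 0\right) = 109 \cdot 0 = 0$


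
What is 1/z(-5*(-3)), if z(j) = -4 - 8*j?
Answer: -1/124 ≈ -0.0080645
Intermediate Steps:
1/z(-5*(-3)) = 1/(-4 - (-40)*(-3)) = 1/(-4 - 8*15) = 1/(-4 - 120) = 1/(-124) = -1/124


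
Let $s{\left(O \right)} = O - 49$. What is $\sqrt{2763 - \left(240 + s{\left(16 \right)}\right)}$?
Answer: $6 \sqrt{71} \approx 50.557$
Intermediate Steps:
$s{\left(O \right)} = -49 + O$
$\sqrt{2763 - \left(240 + s{\left(16 \right)}\right)} = \sqrt{2763 - 207} = \sqrt{2556} = 6 \sqrt{71}$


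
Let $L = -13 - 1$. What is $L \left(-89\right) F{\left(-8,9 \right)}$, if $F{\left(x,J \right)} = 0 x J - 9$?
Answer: $-11214$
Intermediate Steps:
$F{\left(x,J \right)} = -9$ ($F{\left(x,J \right)} = 0 J - 9 = 0 - 9 = -9$)
$L = -14$
$L \left(-89\right) F{\left(-8,9 \right)} = \left(-14\right) \left(-89\right) \left(-9\right) = 1246 \left(-9\right) = -11214$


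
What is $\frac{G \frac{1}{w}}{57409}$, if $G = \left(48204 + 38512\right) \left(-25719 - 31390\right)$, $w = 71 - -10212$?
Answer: $- \frac{54420484}{6487217} \approx -8.3889$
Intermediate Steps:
$w = 10283$ ($w = 71 + 10212 = 10283$)
$G = -4952264044$ ($G = 86716 \left(-57109\right) = -4952264044$)
$\frac{G \frac{1}{w}}{57409} = \frac{\left(-4952264044\right) \frac{1}{10283}}{57409} = \left(-4952264044\right) \frac{1}{10283} \cdot \frac{1}{57409} = \left(- \frac{54420484}{113}\right) \frac{1}{57409} = - \frac{54420484}{6487217}$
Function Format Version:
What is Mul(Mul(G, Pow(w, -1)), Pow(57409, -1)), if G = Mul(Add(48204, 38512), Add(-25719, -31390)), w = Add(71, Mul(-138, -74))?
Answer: Rational(-54420484, 6487217) ≈ -8.3889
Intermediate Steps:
w = 10283 (w = Add(71, 10212) = 10283)
G = -4952264044 (G = Mul(86716, -57109) = -4952264044)
Mul(Mul(G, Pow(w, -1)), Pow(57409, -1)) = Mul(Mul(-4952264044, Pow(10283, -1)), Pow(57409, -1)) = Mul(Mul(-4952264044, Rational(1, 10283)), Rational(1, 57409)) = Mul(Rational(-54420484, 113), Rational(1, 57409)) = Rational(-54420484, 6487217)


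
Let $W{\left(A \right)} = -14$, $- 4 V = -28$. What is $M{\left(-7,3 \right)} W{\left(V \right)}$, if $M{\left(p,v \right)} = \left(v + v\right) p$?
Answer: $588$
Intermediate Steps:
$V = 7$ ($V = \left(- \frac{1}{4}\right) \left(-28\right) = 7$)
$M{\left(p,v \right)} = 2 p v$ ($M{\left(p,v \right)} = 2 v p = 2 p v$)
$M{\left(-7,3 \right)} W{\left(V \right)} = 2 \left(-7\right) 3 \left(-14\right) = \left(-42\right) \left(-14\right) = 588$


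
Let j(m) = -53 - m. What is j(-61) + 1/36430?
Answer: 291441/36430 ≈ 8.0000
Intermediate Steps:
j(-61) + 1/36430 = (-53 - 1*(-61)) + 1/36430 = (-53 + 61) + 1/36430 = 8 + 1/36430 = 291441/36430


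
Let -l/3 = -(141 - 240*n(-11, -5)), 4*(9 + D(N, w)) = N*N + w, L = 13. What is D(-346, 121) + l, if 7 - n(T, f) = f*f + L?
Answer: 210773/4 ≈ 52693.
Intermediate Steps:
D(N, w) = -9 + w/4 + N²/4 (D(N, w) = -9 + (N*N + w)/4 = -9 + (N² + w)/4 = -9 + (w + N²)/4 = -9 + (w/4 + N²/4) = -9 + w/4 + N²/4)
n(T, f) = -6 - f² (n(T, f) = 7 - (f*f + 13) = 7 - (f² + 13) = 7 - (13 + f²) = 7 + (-13 - f²) = -6 - f²)
l = 22743 (l = -(-3)*(141 - 240*(-6 - 1*(-5)²)) = -(-3)*(141 - 240*(-6 - 1*25)) = -(-3)*(141 - 240*(-6 - 25)) = -(-3)*(141 - 240*(-31)) = -(-3)*(141 + 7440) = -(-3)*7581 = -3*(-7581) = 22743)
D(-346, 121) + l = (-9 + (¼)*121 + (¼)*(-346)²) + 22743 = (-9 + 121/4 + (¼)*119716) + 22743 = (-9 + 121/4 + 29929) + 22743 = 119801/4 + 22743 = 210773/4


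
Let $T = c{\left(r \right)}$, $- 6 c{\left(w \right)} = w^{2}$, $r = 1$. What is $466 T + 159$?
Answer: $\frac{244}{3} \approx 81.333$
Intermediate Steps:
$c{\left(w \right)} = - \frac{w^{2}}{6}$
$T = - \frac{1}{6}$ ($T = - \frac{1^{2}}{6} = \left(- \frac{1}{6}\right) 1 = - \frac{1}{6} \approx -0.16667$)
$466 T + 159 = 466 \left(- \frac{1}{6}\right) + 159 = - \frac{233}{3} + 159 = \frac{244}{3}$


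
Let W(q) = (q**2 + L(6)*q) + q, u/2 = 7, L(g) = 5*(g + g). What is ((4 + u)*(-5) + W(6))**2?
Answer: 97344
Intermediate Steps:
L(g) = 10*g (L(g) = 5*(2*g) = 10*g)
u = 14 (u = 2*7 = 14)
W(q) = q**2 + 61*q (W(q) = (q**2 + (10*6)*q) + q = (q**2 + 60*q) + q = q**2 + 61*q)
((4 + u)*(-5) + W(6))**2 = ((4 + 14)*(-5) + 6*(61 + 6))**2 = (18*(-5) + 6*67)**2 = (-90 + 402)**2 = 312**2 = 97344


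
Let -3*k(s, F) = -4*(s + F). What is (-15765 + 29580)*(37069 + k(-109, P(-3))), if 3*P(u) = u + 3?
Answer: 510100455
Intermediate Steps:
P(u) = 1 + u/3 (P(u) = (u + 3)/3 = (3 + u)/3 = 1 + u/3)
k(s, F) = 4*F/3 + 4*s/3 (k(s, F) = -(-4)*(s + F)/3 = -(-4)*(F + s)/3 = -(-4*F - 4*s)/3 = 4*F/3 + 4*s/3)
(-15765 + 29580)*(37069 + k(-109, P(-3))) = (-15765 + 29580)*(37069 + (4*(1 + (1/3)*(-3))/3 + (4/3)*(-109))) = 13815*(37069 + (4*(1 - 1)/3 - 436/3)) = 13815*(37069 + ((4/3)*0 - 436/3)) = 13815*(37069 + (0 - 436/3)) = 13815*(37069 - 436/3) = 13815*(110771/3) = 510100455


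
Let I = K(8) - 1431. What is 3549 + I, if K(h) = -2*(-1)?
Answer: 2120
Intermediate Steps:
K(h) = 2
I = -1429 (I = 2 - 1431 = -1429)
3549 + I = 3549 - 1429 = 2120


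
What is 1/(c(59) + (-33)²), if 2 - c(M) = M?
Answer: 1/1032 ≈ 0.00096899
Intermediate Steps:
c(M) = 2 - M
1/(c(59) + (-33)²) = 1/((2 - 1*59) + (-33)²) = 1/((2 - 59) + 1089) = 1/(-57 + 1089) = 1/1032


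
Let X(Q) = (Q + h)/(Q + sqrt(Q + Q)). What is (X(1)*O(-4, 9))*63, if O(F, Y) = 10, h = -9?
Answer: 5040 - 5040*sqrt(2) ≈ -2087.6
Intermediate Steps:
X(Q) = (-9 + Q)/(Q + sqrt(2)*sqrt(Q)) (X(Q) = (Q - 9)/(Q + sqrt(Q + Q)) = (-9 + Q)/(Q + sqrt(2*Q)) = (-9 + Q)/(Q + sqrt(2)*sqrt(Q)))
(X(1)*O(-4, 9))*63 = (((-9 + 1)/(1 + sqrt(2)*sqrt(1)))*10)*63 = ((-8/(1 + sqrt(2)*1))*10)*63 = ((-8/(1 + sqrt(2)))*10)*63 = (-8/(1 + sqrt(2))*10)*63 = -80/(1 + sqrt(2))*63 = -5040/(1 + sqrt(2))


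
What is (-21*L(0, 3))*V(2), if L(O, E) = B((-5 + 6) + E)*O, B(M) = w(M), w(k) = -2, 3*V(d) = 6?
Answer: 0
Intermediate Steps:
V(d) = 2 (V(d) = (⅓)*6 = 2)
B(M) = -2
L(O, E) = -2*O
(-21*L(0, 3))*V(2) = -(-42)*0*2 = -21*0*2 = 0*2 = 0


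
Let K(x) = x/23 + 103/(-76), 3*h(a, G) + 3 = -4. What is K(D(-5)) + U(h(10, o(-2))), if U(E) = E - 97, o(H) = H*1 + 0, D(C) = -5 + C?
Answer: -530291/5244 ≈ -101.12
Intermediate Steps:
o(H) = H (o(H) = H + 0 = H)
h(a, G) = -7/3 (h(a, G) = -1 + (⅓)*(-4) = -1 - 4/3 = -7/3)
U(E) = -97 + E
K(x) = -103/76 + x/23 (K(x) = x*(1/23) + 103*(-1/76) = x/23 - 103/76 = -103/76 + x/23)
K(D(-5)) + U(h(10, o(-2))) = (-103/76 + (-5 - 5)/23) + (-97 - 7/3) = (-103/76 + (1/23)*(-10)) - 298/3 = (-103/76 - 10/23) - 298/3 = -3129/1748 - 298/3 = -530291/5244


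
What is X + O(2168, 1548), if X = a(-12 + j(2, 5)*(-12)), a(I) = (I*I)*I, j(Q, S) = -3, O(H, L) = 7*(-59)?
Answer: 13411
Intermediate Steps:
O(H, L) = -413
a(I) = I³ (a(I) = I²*I = I³)
X = 13824 (X = (-12 - 3*(-12))³ = (-12 + 36)³ = 24³ = 13824)
X + O(2168, 1548) = 13824 - 413 = 13411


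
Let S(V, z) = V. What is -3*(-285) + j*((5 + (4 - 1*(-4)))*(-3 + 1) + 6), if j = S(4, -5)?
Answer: 775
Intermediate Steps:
j = 4
-3*(-285) + j*((5 + (4 - 1*(-4)))*(-3 + 1) + 6) = -3*(-285) + 4*((5 + (4 - 1*(-4)))*(-3 + 1) + 6) = 855 + 4*((5 + (4 + 4))*(-2) + 6) = 855 + 4*((5 + 8)*(-2) + 6) = 855 + 4*(13*(-2) + 6) = 855 + 4*(-26 + 6) = 855 + 4*(-20) = 855 - 80 = 775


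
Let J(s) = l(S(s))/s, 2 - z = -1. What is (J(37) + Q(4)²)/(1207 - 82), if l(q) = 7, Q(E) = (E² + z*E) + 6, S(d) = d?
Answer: 42779/41625 ≈ 1.0277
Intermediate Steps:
z = 3 (z = 2 - 1*(-1) = 2 + 1 = 3)
Q(E) = 6 + E² + 3*E (Q(E) = (E² + 3*E) + 6 = 6 + E² + 3*E)
J(s) = 7/s
(J(37) + Q(4)²)/(1207 - 82) = (7/37 + (6 + 4² + 3*4)²)/(1207 - 82) = (7*(1/37) + (6 + 16 + 12)²)/1125 = (7/37 + 34²)*(1/1125) = (7/37 + 1156)*(1/1125) = (42779/37)*(1/1125) = 42779/41625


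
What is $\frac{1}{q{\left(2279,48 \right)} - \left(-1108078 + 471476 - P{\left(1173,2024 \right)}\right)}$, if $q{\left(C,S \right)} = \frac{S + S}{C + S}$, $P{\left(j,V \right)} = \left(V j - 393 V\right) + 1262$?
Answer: $\frac{2327}{5157991064} \approx 4.5114 \cdot 10^{-7}$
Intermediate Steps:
$P{\left(j,V \right)} = 1262 - 393 V + V j$ ($P{\left(j,V \right)} = \left(- 393 V + V j\right) + 1262 = 1262 - 393 V + V j$)
$q{\left(C,S \right)} = \frac{2 S}{C + S}$
$\frac{1}{q{\left(2279,48 \right)} - \left(-1108078 + 471476 - P{\left(1173,2024 \right)}\right)} = \frac{1}{2 \cdot 48 \frac{1}{2279 + 48} + \left(\left(1262 - 795432 + 2024 \cdot 1173\right) - \left(-1108078 - -471476\right)\right)} = \frac{1}{2 \cdot 48 \cdot \frac{1}{2327} + \left(\left(1262 - 795432 + 2374152\right) - \left(-1108078 + 471476\right)\right)} = \frac{1}{2 \cdot 48 \cdot \frac{1}{2327} + \left(1579982 - -636602\right)} = \frac{1}{\frac{96}{2327} + \left(1579982 + 636602\right)} = \frac{1}{\frac{96}{2327} + 2216584} = \frac{1}{\frac{5157991064}{2327}} = \frac{2327}{5157991064}$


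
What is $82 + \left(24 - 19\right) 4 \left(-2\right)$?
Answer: $42$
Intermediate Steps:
$82 + \left(24 - 19\right) 4 \left(-2\right) = 82 + \left(24 - 19\right) \left(-8\right) = 82 + 5 \left(-8\right) = 82 - 40 = 42$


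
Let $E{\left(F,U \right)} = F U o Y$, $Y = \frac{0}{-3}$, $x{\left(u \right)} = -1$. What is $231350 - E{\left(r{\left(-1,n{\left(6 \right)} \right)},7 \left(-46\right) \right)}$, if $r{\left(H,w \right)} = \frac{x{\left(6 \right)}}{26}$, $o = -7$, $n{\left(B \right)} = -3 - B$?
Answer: $231350$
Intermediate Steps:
$r{\left(H,w \right)} = - \frac{1}{26}$
$Y = 0$ ($Y = 0 \left(- \frac{1}{3}\right) = 0$)
$E{\left(F,U \right)} = 0$ ($E{\left(F,U \right)} = F U \left(-7\right) 0 = - 7 F U 0 = 0$)
$231350 - E{\left(r{\left(-1,n{\left(6 \right)} \right)},7 \left(-46\right) \right)} = 231350 - 0 = 231350 + 0 = 231350$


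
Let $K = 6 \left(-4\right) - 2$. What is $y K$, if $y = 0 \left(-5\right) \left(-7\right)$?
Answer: $0$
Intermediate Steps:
$y = 0$ ($y = 0 \left(-7\right) = 0$)
$K = -26$ ($K = -24 - 2 = -26$)
$y K = 0 \left(-26\right) = 0$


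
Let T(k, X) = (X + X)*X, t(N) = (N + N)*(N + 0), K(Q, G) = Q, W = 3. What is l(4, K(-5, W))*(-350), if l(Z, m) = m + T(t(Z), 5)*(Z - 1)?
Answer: -50750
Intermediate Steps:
t(N) = 2*N² (t(N) = (2*N)*N = 2*N²)
T(k, X) = 2*X² (T(k, X) = (2*X)*X = 2*X²)
l(Z, m) = -50 + m + 50*Z (l(Z, m) = m + (2*5²)*(Z - 1) = m + (2*25)*(-1 + Z) = m + 50*(-1 + Z) = m + (-50 + 50*Z) = -50 + m + 50*Z)
l(4, K(-5, W))*(-350) = (-50 - 5 + 50*4)*(-350) = (-50 - 5 + 200)*(-350) = 145*(-350) = -50750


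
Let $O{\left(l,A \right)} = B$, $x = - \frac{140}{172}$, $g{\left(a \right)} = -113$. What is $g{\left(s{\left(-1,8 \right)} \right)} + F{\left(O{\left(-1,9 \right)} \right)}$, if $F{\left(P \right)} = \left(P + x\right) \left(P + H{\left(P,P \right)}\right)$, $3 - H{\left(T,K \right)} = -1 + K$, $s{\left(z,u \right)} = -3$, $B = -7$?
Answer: $- \frac{6203}{43} \approx -144.26$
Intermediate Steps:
$x = - \frac{35}{43}$ ($x = \left(-140\right) \frac{1}{172} = - \frac{35}{43} \approx -0.81395$)
$H{\left(T,K \right)} = 4 - K$ ($H{\left(T,K \right)} = 3 - \left(-1 + K\right) = 4 - K$)
$O{\left(l,A \right)} = -7$
$F{\left(P \right)} = - \frac{140}{43} + 4 P$ ($F{\left(P \right)} = \left(P - \frac{35}{43}\right) \left(P - \left(-4 + P\right)\right) = \left(- \frac{35}{43} + P\right) 4 = - \frac{140}{43} + 4 P$)
$g{\left(s{\left(-1,8 \right)} \right)} + F{\left(O{\left(-1,9 \right)} \right)} = -113 + \left(- \frac{140}{43} + 4 \left(-7\right)\right) = -113 - \frac{1344}{43} = - \frac{6203}{43}$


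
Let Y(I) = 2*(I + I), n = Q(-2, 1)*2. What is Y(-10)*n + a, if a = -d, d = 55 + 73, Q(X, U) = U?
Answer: -208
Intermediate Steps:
d = 128
n = 2 (n = 1*2 = 2)
a = -128 (a = -1*128 = -128)
Y(I) = 4*I (Y(I) = 2*(2*I) = 4*I)
Y(-10)*n + a = (4*(-10))*2 - 128 = -40*2 - 128 = -80 - 128 = -208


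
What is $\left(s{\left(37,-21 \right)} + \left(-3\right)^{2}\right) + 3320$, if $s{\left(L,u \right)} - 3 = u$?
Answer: $3311$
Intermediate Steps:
$s{\left(L,u \right)} = 3 + u$
$\left(s{\left(37,-21 \right)} + \left(-3\right)^{2}\right) + 3320 = \left(\left(3 - 21\right) + \left(-3\right)^{2}\right) + 3320 = \left(-18 + 9\right) + 3320 = -9 + 3320 = 3311$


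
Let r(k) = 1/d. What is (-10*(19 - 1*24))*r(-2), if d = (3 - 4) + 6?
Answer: 10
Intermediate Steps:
d = 5 (d = -1 + 6 = 5)
r(k) = 1/5
(-10*(19 - 1*24))*r(-2) = -10*(19 - 1*24)*(1/5) = -10*(19 - 24)*(1/5) = -10*(-5)*(1/5) = 50*(1/5) = 10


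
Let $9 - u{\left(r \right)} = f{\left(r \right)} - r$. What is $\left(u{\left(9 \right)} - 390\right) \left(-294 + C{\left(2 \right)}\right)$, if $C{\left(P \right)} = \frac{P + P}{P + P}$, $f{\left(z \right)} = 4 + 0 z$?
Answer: $110168$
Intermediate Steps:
$f{\left(z \right)} = 4$ ($f{\left(z \right)} = 4 + 0 = 4$)
$C{\left(P \right)} = 1$ ($C{\left(P \right)} = \frac{2 P}{2 P} = 2 P \frac{1}{2 P} = 1$)
$u{\left(r \right)} = 5 + r$ ($u{\left(r \right)} = 9 - \left(4 - r\right) = 9 + \left(-4 + r\right) = 5 + r$)
$\left(u{\left(9 \right)} - 390\right) \left(-294 + C{\left(2 \right)}\right) = \left(\left(5 + 9\right) - 390\right) \left(-294 + 1\right) = \left(14 - 390\right) \left(-293\right) = \left(-376\right) \left(-293\right) = 110168$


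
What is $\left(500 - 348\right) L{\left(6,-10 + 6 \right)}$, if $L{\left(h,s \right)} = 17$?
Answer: $2584$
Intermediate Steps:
$\left(500 - 348\right) L{\left(6,-10 + 6 \right)} = \left(500 - 348\right) 17 = 152 \cdot 17 = 2584$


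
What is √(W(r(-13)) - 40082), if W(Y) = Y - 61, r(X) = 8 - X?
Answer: 3*I*√4458 ≈ 200.3*I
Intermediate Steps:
W(Y) = -61 + Y
√(W(r(-13)) - 40082) = √((-61 + (8 - 1*(-13))) - 40082) = √((-61 + (8 + 13)) - 40082) = √((-61 + 21) - 40082) = √(-40 - 40082) = √(-40122) = 3*I*√4458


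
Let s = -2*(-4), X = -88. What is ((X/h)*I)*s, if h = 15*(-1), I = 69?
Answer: 16192/5 ≈ 3238.4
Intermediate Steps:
h = -15
s = 8
((X/h)*I)*s = (-88/(-15)*69)*8 = (-88*(-1/15)*69)*8 = ((88/15)*69)*8 = (2024/5)*8 = 16192/5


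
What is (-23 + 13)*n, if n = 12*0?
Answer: 0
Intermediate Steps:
n = 0
(-23 + 13)*n = (-23 + 13)*0 = -10*0 = 0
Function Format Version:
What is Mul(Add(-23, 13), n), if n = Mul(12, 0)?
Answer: 0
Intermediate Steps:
n = 0
Mul(Add(-23, 13), n) = Mul(Add(-23, 13), 0) = Mul(-10, 0) = 0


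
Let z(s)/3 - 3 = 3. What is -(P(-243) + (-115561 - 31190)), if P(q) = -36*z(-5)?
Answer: 147399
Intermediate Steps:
z(s) = 18 (z(s) = 9 + 3*3 = 9 + 9 = 18)
P(q) = -648 (P(q) = -36*18 = -648)
-(P(-243) + (-115561 - 31190)) = -(-648 + (-115561 - 31190)) = -(-648 - 146751) = -1*(-147399) = 147399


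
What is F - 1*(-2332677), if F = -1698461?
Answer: 634216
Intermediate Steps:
F - 1*(-2332677) = -1698461 - 1*(-2332677) = -1698461 + 2332677 = 634216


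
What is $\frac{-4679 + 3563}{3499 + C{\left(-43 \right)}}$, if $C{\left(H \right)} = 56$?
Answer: $- \frac{124}{395} \approx -0.31392$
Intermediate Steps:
$\frac{-4679 + 3563}{3499 + C{\left(-43 \right)}} = \frac{-4679 + 3563}{3499 + 56} = - \frac{1116}{3555} = \left(-1116\right) \frac{1}{3555} = - \frac{124}{395}$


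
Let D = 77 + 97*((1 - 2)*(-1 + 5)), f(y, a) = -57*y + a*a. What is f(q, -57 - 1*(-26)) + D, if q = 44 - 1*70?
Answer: 2132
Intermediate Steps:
q = -26 (q = 44 - 70 = -26)
f(y, a) = a² - 57*y (f(y, a) = -57*y + a² = a² - 57*y)
D = -311 (D = 77 + 97*(-1*4) = 77 + 97*(-4) = 77 - 388 = -311)
f(q, -57 - 1*(-26)) + D = ((-57 - 1*(-26))² - 57*(-26)) - 311 = ((-57 + 26)² + 1482) - 311 = ((-31)² + 1482) - 311 = (961 + 1482) - 311 = 2443 - 311 = 2132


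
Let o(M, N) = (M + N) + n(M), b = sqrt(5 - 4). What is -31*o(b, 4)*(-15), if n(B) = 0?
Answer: 2325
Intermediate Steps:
b = 1 (b = sqrt(1) = 1)
o(M, N) = M + N (o(M, N) = (M + N) + 0 = M + N)
-31*o(b, 4)*(-15) = -31*(1 + 4)*(-15) = -31*5*(-15) = -155*(-15) = 2325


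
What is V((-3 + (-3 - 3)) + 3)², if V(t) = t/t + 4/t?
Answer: ⅑ ≈ 0.11111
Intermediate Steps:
V(t) = 1 + 4/t
V((-3 + (-3 - 3)) + 3)² = ((4 + ((-3 + (-3 - 3)) + 3))/((-3 + (-3 - 3)) + 3))² = ((4 + ((-3 - 6) + 3))/((-3 - 6) + 3))² = ((4 + (-9 + 3))/(-9 + 3))² = ((4 - 6)/(-6))² = (-⅙*(-2))² = (⅓)² = ⅑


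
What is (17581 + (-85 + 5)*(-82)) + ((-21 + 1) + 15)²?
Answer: 24166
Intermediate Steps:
(17581 + (-85 + 5)*(-82)) + ((-21 + 1) + 15)² = (17581 - 80*(-82)) + (-20 + 15)² = (17581 + 6560) + (-5)² = 24141 + 25 = 24166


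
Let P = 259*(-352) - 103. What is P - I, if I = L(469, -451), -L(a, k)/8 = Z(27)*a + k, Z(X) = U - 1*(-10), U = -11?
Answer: -98631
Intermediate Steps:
Z(X) = -1 (Z(X) = -11 - 1*(-10) = -11 + 10 = -1)
L(a, k) = -8*k + 8*a (L(a, k) = -8*(-a + k) = -8*(k - a) = -8*k + 8*a)
I = 7360 (I = -8*(-451) + 8*469 = 3608 + 3752 = 7360)
P = -91271 (P = -91168 - 103 = -91271)
P - I = -91271 - 1*7360 = -91271 - 7360 = -98631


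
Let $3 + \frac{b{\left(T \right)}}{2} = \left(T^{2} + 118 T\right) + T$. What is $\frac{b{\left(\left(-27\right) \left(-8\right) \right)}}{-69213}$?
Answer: $- \frac{48238}{23071} \approx -2.0909$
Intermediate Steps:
$b{\left(T \right)} = -6 + 2 T^{2} + 238 T$ ($b{\left(T \right)} = -6 + 2 \left(\left(T^{2} + 118 T\right) + T\right) = -6 + 2 \left(T^{2} + 119 T\right) = -6 + \left(2 T^{2} + 238 T\right) = -6 + 2 T^{2} + 238 T$)
$\frac{b{\left(\left(-27\right) \left(-8\right) \right)}}{-69213} = \frac{-6 + 2 \left(\left(-27\right) \left(-8\right)\right)^{2} + 238 \left(\left(-27\right) \left(-8\right)\right)}{-69213} = \left(-6 + 2 \cdot 216^{2} + 238 \cdot 216\right) \left(- \frac{1}{69213}\right) = \left(-6 + 2 \cdot 46656 + 51408\right) \left(- \frac{1}{69213}\right) = \left(-6 + 93312 + 51408\right) \left(- \frac{1}{69213}\right) = 144714 \left(- \frac{1}{69213}\right) = - \frac{48238}{23071}$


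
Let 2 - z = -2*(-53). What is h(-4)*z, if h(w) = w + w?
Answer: 832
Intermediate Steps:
h(w) = 2*w
z = -104 (z = 2 - (-2)*(-53) = 2 - 1*106 = 2 - 106 = -104)
h(-4)*z = (2*(-4))*(-104) = -8*(-104) = 832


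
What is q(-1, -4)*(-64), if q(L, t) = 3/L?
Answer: 192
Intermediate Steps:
q(-1, -4)*(-64) = (3/(-1))*(-64) = (3*(-1))*(-64) = -3*(-64) = 192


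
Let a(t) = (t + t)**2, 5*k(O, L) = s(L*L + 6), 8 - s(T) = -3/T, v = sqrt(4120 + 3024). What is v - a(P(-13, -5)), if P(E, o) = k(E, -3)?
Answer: -6724/625 + 2*sqrt(1786) ≈ 73.764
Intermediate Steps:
v = 2*sqrt(1786) (v = sqrt(7144) = 2*sqrt(1786) ≈ 84.522)
s(T) = 8 + 3/T (s(T) = 8 - (-3)/T = 8 + 3/T)
k(O, L) = 8/5 + 3/(5*(6 + L**2)) (k(O, L) = (8 + 3/(L*L + 6))/5 = (8 + 3/(L**2 + 6))/5 = (8 + 3/(6 + L**2))/5 = 8/5 + 3/(5*(6 + L**2)))
P(E, o) = 41/25 (P(E, o) = (51 + 8*(-3)**2)/(5*(6 + (-3)**2)) = (51 + 8*9)/(5*(6 + 9)) = (1/5)*(51 + 72)/15 = (1/5)*(1/15)*123 = 41/25)
a(t) = 4*t**2 (a(t) = (2*t)**2 = 4*t**2)
v - a(P(-13, -5)) = 2*sqrt(1786) - 4*(41/25)**2 = 2*sqrt(1786) - 4*1681/625 = 2*sqrt(1786) - 1*6724/625 = 2*sqrt(1786) - 6724/625 = -6724/625 + 2*sqrt(1786)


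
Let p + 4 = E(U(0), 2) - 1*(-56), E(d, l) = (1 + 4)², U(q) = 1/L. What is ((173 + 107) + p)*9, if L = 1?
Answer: 3213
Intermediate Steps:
U(q) = 1 (U(q) = 1/1 = 1)
E(d, l) = 25 (E(d, l) = 5² = 25)
p = 77 (p = -4 + (25 - 1*(-56)) = -4 + (25 + 56) = -4 + 81 = 77)
((173 + 107) + p)*9 = ((173 + 107) + 77)*9 = (280 + 77)*9 = 357*9 = 3213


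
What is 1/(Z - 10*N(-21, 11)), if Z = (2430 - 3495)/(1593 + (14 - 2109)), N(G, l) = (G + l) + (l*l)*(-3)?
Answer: 502/1873525 ≈ 0.00026794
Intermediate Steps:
N(G, l) = G + l - 3*l² (N(G, l) = (G + l) + l²*(-3) = (G + l) - 3*l² = G + l - 3*l²)
Z = 1065/502 (Z = -1065/(1593 - 2095) = -1065/(-502) = -1065*(-1/502) = 1065/502 ≈ 2.1215)
1/(Z - 10*N(-21, 11)) = 1/(1065/502 - 10*(-21 + 11 - 3*11²)) = 1/(1065/502 - 10*(-21 + 11 - 3*121)) = 1/(1065/502 - 10*(-21 + 11 - 363)) = 1/(1065/502 - 10*(-373)) = 1/(1065/502 + 3730) = 1/(1873525/502) = 502/1873525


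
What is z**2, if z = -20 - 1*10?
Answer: 900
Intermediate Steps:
z = -30 (z = -20 - 10 = -30)
z**2 = (-30)**2 = 900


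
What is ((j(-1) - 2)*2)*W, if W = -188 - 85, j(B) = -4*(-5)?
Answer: -9828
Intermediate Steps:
j(B) = 20
W = -273
((j(-1) - 2)*2)*W = ((20 - 2)*2)*(-273) = (18*2)*(-273) = 36*(-273) = -9828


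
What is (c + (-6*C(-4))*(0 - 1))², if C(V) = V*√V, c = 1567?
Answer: 2453185 - 150432*I ≈ 2.4532e+6 - 1.5043e+5*I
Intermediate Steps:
C(V) = V^(3/2)
(c + (-6*C(-4))*(0 - 1))² = (1567 + (-(-48)*I)*(0 - 1))² = (1567 - (-48)*I*(-1))² = (1567 + (48*I)*(-1))² = (1567 - 48*I)²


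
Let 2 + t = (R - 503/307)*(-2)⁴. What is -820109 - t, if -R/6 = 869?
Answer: -226153633/307 ≈ -7.3666e+5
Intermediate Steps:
R = -5214 (R = -6*869 = -5214)
t = -25619830/307 (t = -2 + (-5214 - 503/307)*(-2)⁴ = -2 + (-5214 - 503*1/307)*16 = -2 + (-5214 - 503/307)*16 = -2 - 1601201/307*16 = -2 - 25619216/307 = -25619830/307 ≈ -83452.)
-820109 - t = -820109 - 1*(-25619830/307) = -820109 + 25619830/307 = -226153633/307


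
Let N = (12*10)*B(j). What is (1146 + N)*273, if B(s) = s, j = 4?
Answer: 443898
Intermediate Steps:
N = 480 (N = (12*10)*4 = 120*4 = 480)
(1146 + N)*273 = (1146 + 480)*273 = 1626*273 = 443898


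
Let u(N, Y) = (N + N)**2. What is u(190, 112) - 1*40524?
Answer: 103876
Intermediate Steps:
u(N, Y) = 4*N**2 (u(N, Y) = (2*N)**2 = 4*N**2)
u(190, 112) - 1*40524 = 4*190**2 - 1*40524 = 4*36100 - 40524 = 144400 - 40524 = 103876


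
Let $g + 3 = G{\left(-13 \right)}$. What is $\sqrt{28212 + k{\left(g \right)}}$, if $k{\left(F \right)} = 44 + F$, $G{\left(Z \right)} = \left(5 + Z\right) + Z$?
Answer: $2 \sqrt{7058} \approx 168.02$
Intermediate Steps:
$G{\left(Z \right)} = 5 + 2 Z$
$g = -24$ ($g = -3 + \left(5 + 2 \left(-13\right)\right) = -3 + \left(5 - 26\right) = -3 - 21 = -24$)
$\sqrt{28212 + k{\left(g \right)}} = \sqrt{28212 + \left(44 - 24\right)} = \sqrt{28212 + 20} = \sqrt{28232} = 2 \sqrt{7058}$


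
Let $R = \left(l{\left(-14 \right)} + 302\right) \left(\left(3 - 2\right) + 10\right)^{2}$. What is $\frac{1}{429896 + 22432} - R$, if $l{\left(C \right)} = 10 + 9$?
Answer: $- \frac{17568871847}{452328} \approx -38841.0$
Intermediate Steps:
$l{\left(C \right)} = 19$
$R = 38841$ ($R = \left(19 + 302\right) \left(\left(3 - 2\right) + 10\right)^{2} = 321 \left(\left(3 - 2\right) + 10\right)^{2} = 321 \left(1 + 10\right)^{2} = 321 \cdot 11^{2} = 321 \cdot 121 = 38841$)
$\frac{1}{429896 + 22432} - R = \frac{1}{429896 + 22432} - 38841 = \frac{1}{452328} - 38841 = - \frac{17568871847}{452328}$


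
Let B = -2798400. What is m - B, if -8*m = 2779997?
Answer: 19607203/8 ≈ 2.4509e+6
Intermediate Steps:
m = -2779997/8 (m = -1/8*2779997 = -2779997/8 ≈ -3.4750e+5)
m - B = -2779997/8 - 1*(-2798400) = -2779997/8 + 2798400 = 19607203/8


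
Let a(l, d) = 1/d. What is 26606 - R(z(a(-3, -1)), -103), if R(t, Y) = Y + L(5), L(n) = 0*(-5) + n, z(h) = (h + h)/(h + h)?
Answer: 26704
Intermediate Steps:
z(h) = 1 (z(h) = (2*h)/((2*h)) = (2*h)*(1/(2*h)) = 1)
L(n) = n (L(n) = 0 + n = n)
R(t, Y) = 5 + Y (R(t, Y) = Y + 5 = 5 + Y)
26606 - R(z(a(-3, -1)), -103) = 26606 - (5 - 103) = 26606 - 1*(-98) = 26606 + 98 = 26704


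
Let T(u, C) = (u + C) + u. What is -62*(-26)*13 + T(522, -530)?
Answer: 21470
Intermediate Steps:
T(u, C) = C + 2*u (T(u, C) = (C + u) + u = C + 2*u)
-62*(-26)*13 + T(522, -530) = -62*(-26)*13 + (-530 + 2*522) = 1612*13 + (-530 + 1044) = 20956 + 514 = 21470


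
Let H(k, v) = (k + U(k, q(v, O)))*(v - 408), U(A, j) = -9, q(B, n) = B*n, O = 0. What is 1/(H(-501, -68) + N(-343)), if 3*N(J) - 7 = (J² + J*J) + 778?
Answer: 3/964363 ≈ 3.1109e-6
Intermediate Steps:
N(J) = 785/3 + 2*J²/3 (N(J) = 7/3 + ((J² + J*J) + 778)/3 = 7/3 + ((J² + J²) + 778)/3 = 7/3 + (2*J² + 778)/3 = 7/3 + (778 + 2*J²)/3 = 7/3 + (778/3 + 2*J²/3) = 785/3 + 2*J²/3)
H(k, v) = (-408 + v)*(-9 + k) (H(k, v) = (k - 9)*(v - 408) = (-9 + k)*(-408 + v) = (-408 + v)*(-9 + k))
1/(H(-501, -68) + N(-343)) = 1/((3672 - 408*(-501) - 9*(-68) - 501*(-68)) + (785/3 + (⅔)*(-343)²)) = 1/((3672 + 204408 + 612 + 34068) + (785/3 + (⅔)*117649)) = 1/(242760 + (785/3 + 235298/3)) = 1/(242760 + 236083/3) = 1/(964363/3) = 3/964363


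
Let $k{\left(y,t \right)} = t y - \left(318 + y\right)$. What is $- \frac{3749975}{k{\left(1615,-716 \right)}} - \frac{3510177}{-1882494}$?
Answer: $\frac{412038840073}{80757110106} \approx 5.1022$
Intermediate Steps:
$k{\left(y,t \right)} = -318 - y + t y$ ($k{\left(y,t \right)} = t y - \left(318 + y\right) = -318 - y + t y$)
$- \frac{3749975}{k{\left(1615,-716 \right)}} - \frac{3510177}{-1882494} = - \frac{3749975}{-318 - 1615 - 1156340} - \frac{3510177}{-1882494} = - \frac{3749975}{-318 - 1615 - 1156340} - - \frac{1170059}{627498} = - \frac{3749975}{-1158273} + \frac{1170059}{627498} = \left(-3749975\right) \left(- \frac{1}{1158273}\right) + \frac{1170059}{627498} = \frac{3749975}{1158273} + \frac{1170059}{627498} = \frac{412038840073}{80757110106}$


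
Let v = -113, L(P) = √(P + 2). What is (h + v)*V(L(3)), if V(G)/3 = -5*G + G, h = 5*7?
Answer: 936*√5 ≈ 2093.0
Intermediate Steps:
L(P) = √(2 + P)
h = 35
V(G) = -12*G (V(G) = 3*(-5*G + G) = 3*(-4*G) = -12*G)
(h + v)*V(L(3)) = (35 - 113)*(-12*√(2 + 3)) = -(-936)*√5 = 936*√5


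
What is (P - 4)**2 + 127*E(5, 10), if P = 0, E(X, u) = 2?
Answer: 270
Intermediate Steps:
(P - 4)**2 + 127*E(5, 10) = (0 - 4)**2 + 127*2 = (-4)**2 + 254 = 16 + 254 = 270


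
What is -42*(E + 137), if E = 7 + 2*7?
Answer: -6636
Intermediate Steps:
E = 21 (E = 7 + 14 = 21)
-42*(E + 137) = -42*(21 + 137) = -42*158 = -6636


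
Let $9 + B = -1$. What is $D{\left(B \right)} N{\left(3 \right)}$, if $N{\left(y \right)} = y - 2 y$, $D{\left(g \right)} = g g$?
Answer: $-300$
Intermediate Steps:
$B = -10$ ($B = -9 - 1 = -10$)
$D{\left(g \right)} = g^{2}$
$N{\left(y \right)} = - y$
$D{\left(B \right)} N{\left(3 \right)} = \left(-10\right)^{2} \left(\left(-1\right) 3\right) = 100 \left(-3\right) = -300$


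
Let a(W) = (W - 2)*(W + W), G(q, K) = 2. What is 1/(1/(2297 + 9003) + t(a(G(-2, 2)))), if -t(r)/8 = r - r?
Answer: 11300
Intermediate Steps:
a(W) = 2*W*(-2 + W) (a(W) = (-2 + W)*(2*W) = 2*W*(-2 + W))
t(r) = 0 (t(r) = -8*(r - r) = -8*0 = 0)
1/(1/(2297 + 9003) + t(a(G(-2, 2)))) = 1/(1/(2297 + 9003) + 0) = 1/(1/11300 + 0) = 1/(1/11300) = 11300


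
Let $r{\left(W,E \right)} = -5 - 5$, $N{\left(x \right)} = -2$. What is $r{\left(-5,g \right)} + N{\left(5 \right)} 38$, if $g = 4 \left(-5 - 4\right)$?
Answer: $-86$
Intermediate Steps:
$g = -36$ ($g = 4 \left(-9\right) = -36$)
$r{\left(W,E \right)} = -10$
$r{\left(-5,g \right)} + N{\left(5 \right)} 38 = -10 - 76 = -86$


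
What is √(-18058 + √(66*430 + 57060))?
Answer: √(-18058 + 8*√1335) ≈ 133.29*I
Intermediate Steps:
√(-18058 + √(66*430 + 57060)) = √(-18058 + √(28380 + 57060)) = √(-18058 + √85440) = √(-18058 + 8*√1335)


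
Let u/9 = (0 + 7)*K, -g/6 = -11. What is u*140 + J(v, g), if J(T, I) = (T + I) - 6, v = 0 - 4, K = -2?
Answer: -17584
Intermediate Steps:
v = -4
g = 66 (g = -6*(-11) = 66)
u = -126 (u = 9*((0 + 7)*(-2)) = 9*(7*(-2)) = 9*(-14) = -126)
J(T, I) = -6 + I + T (J(T, I) = (I + T) - 6 = -6 + I + T)
u*140 + J(v, g) = -126*140 + (-6 + 66 - 4) = -17640 + 56 = -17584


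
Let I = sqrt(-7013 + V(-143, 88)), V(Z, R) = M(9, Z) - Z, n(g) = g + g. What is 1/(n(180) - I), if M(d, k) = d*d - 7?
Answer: 90/34099 + I*sqrt(1699)/68198 ≈ 0.0026394 + 0.0006044*I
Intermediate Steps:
M(d, k) = -7 + d**2 (M(d, k) = d**2 - 7 = -7 + d**2)
n(g) = 2*g
V(Z, R) = 74 - Z (V(Z, R) = (-7 + 9**2) - Z = (-7 + 81) - Z = 74 - Z)
I = 2*I*sqrt(1699) (I = sqrt(-7013 + (74 - 1*(-143))) = sqrt(-7013 + (74 + 143)) = sqrt(-7013 + 217) = sqrt(-6796) = 2*I*sqrt(1699) ≈ 82.438*I)
1/(n(180) - I) = 1/(2*180 - 2*I*sqrt(1699)) = 1/(360 - 2*I*sqrt(1699))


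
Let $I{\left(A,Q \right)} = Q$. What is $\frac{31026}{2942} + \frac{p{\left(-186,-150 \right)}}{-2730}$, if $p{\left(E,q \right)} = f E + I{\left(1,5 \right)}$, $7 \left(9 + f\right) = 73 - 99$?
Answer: $\frac{272051011}{28110810} \approx 9.6778$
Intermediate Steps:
$f = - \frac{89}{7}$ ($f = -9 + \frac{73 - 99}{7} = -9 + \frac{1}{7} \left(-26\right) = -9 - \frac{26}{7} = - \frac{89}{7} \approx -12.714$)
$p{\left(E,q \right)} = 5 - \frac{89 E}{7}$ ($p{\left(E,q \right)} = - \frac{89 E}{7} + 5 = 5 - \frac{89 E}{7}$)
$\frac{31026}{2942} + \frac{p{\left(-186,-150 \right)}}{-2730} = \frac{31026}{2942} + \frac{5 - - \frac{16554}{7}}{-2730} = 31026 \cdot \frac{1}{2942} + \left(5 + \frac{16554}{7}\right) \left(- \frac{1}{2730}\right) = \frac{15513}{1471} + \frac{16589}{7} \left(- \frac{1}{2730}\right) = \frac{15513}{1471} - \frac{16589}{19110} = \frac{272051011}{28110810}$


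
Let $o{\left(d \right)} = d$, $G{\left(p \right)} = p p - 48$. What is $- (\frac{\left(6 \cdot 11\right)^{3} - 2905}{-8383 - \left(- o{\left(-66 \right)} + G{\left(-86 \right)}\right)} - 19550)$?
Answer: $\frac{309115941}{15797} \approx 19568.0$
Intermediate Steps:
$G{\left(p \right)} = -48 + p^{2}$ ($G{\left(p \right)} = p^{2} - 48 = -48 + p^{2}$)
$- (\frac{\left(6 \cdot 11\right)^{3} - 2905}{-8383 - \left(- o{\left(-66 \right)} + G{\left(-86 \right)}\right)} - 19550) = - (\frac{\left(6 \cdot 11\right)^{3} - 2905}{-8383 - 7414} - 19550) = - (\frac{66^{3} - 2905}{-8383 - 7414} - 19550) = - (\frac{287496 - 2905}{-8383 - 7414} - 19550) = - (\frac{284591}{-8383 - 7414} - 19550) = - (\frac{284591}{-15797} - 19550) = - (284591 \left(- \frac{1}{15797}\right) - 19550) = - (- \frac{284591}{15797} - 19550) = \left(-1\right) \left(- \frac{309115941}{15797}\right) = \frac{309115941}{15797}$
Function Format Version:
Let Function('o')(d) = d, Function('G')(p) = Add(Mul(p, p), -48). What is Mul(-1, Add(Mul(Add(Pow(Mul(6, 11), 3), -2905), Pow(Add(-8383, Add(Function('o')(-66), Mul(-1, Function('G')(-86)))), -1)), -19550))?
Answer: Rational(309115941, 15797) ≈ 19568.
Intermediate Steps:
Function('G')(p) = Add(-48, Pow(p, 2)) (Function('G')(p) = Add(Pow(p, 2), -48) = Add(-48, Pow(p, 2)))
Mul(-1, Add(Mul(Add(Pow(Mul(6, 11), 3), -2905), Pow(Add(-8383, Add(Function('o')(-66), Mul(-1, Function('G')(-86)))), -1)), -19550)) = Mul(-1, Add(Mul(Add(Pow(Mul(6, 11), 3), -2905), Pow(Add(-8383, Add(-66, Mul(-1, Add(-48, Pow(-86, 2))))), -1)), -19550)) = Mul(-1, Add(Mul(Add(Pow(66, 3), -2905), Pow(Add(-8383, Add(-66, Mul(-1, Add(-48, 7396)))), -1)), -19550)) = Mul(-1, Add(Mul(Add(287496, -2905), Pow(Add(-8383, Add(-66, Mul(-1, 7348))), -1)), -19550)) = Mul(-1, Add(Mul(284591, Pow(Add(-8383, Add(-66, -7348)), -1)), -19550)) = Mul(-1, Add(Mul(284591, Pow(Add(-8383, -7414), -1)), -19550)) = Mul(-1, Add(Mul(284591, Pow(-15797, -1)), -19550)) = Mul(-1, Add(Mul(284591, Rational(-1, 15797)), -19550)) = Mul(-1, Add(Rational(-284591, 15797), -19550)) = Mul(-1, Rational(-309115941, 15797)) = Rational(309115941, 15797)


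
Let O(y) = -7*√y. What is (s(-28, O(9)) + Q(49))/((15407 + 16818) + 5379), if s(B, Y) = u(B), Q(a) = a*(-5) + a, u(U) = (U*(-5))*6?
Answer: 23/1343 ≈ 0.017126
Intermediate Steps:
u(U) = -30*U (u(U) = -5*U*6 = -30*U)
Q(a) = -4*a (Q(a) = -5*a + a = -4*a)
s(B, Y) = -30*B
(s(-28, O(9)) + Q(49))/((15407 + 16818) + 5379) = (-30*(-28) - 4*49)/((15407 + 16818) + 5379) = (840 - 196)/(32225 + 5379) = 644/37604 = 644*(1/37604) = 23/1343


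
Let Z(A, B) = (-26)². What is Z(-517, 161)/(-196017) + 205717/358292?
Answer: 2357754341/4131254292 ≈ 0.57071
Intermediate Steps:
Z(A, B) = 676
Z(-517, 161)/(-196017) + 205717/358292 = 676/(-196017) + 205717/358292 = 676*(-1/196017) + 205717*(1/358292) = -676/196017 + 12101/21076 = 2357754341/4131254292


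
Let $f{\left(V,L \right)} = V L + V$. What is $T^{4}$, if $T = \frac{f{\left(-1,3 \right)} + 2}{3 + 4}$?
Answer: $\frac{16}{2401} \approx 0.0066639$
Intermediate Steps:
$f{\left(V,L \right)} = V + L V$ ($f{\left(V,L \right)} = L V + V = V + L V$)
$T = - \frac{2}{7}$ ($T = \frac{- (1 + 3) + 2}{3 + 4} = \frac{\left(-1\right) 4 + 2}{7} = \left(-4 + 2\right) \frac{1}{7} = \left(-2\right) \frac{1}{7} = - \frac{2}{7} \approx -0.28571$)
$T^{4} = \left(- \frac{2}{7}\right)^{4} = \frac{16}{2401}$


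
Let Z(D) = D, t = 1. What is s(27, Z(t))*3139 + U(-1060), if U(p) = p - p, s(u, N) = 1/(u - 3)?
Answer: 3139/24 ≈ 130.79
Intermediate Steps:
s(u, N) = 1/(-3 + u)
U(p) = 0
s(27, Z(t))*3139 + U(-1060) = 3139/(-3 + 27) + 0 = 3139/24 + 0 = 3139/24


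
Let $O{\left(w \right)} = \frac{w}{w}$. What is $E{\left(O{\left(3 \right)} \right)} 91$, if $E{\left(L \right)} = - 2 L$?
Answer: $-182$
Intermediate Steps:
$O{\left(w \right)} = 1$
$E{\left(O{\left(3 \right)} \right)} 91 = \left(-2\right) 1 \cdot 91 = \left(-2\right) 91 = -182$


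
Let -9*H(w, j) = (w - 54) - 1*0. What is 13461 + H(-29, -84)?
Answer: 121232/9 ≈ 13470.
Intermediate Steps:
H(w, j) = 6 - w/9 (H(w, j) = -((w - 54) - 1*0)/9 = -((-54 + w) + 0)/9 = -(-54 + w)/9 = 6 - w/9)
13461 + H(-29, -84) = 13461 + (6 - 1/9*(-29)) = 13461 + (6 + 29/9) = 13461 + 83/9 = 121232/9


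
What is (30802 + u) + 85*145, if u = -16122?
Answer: 27005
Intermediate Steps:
(30802 + u) + 85*145 = (30802 - 16122) + 85*145 = 14680 + 12325 = 27005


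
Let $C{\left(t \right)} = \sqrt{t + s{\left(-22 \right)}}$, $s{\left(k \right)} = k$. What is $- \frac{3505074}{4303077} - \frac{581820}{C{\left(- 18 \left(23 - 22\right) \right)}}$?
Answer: $- \frac{1168358}{1434359} + 29091 i \sqrt{10} \approx -0.81455 + 91994.0 i$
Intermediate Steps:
$C{\left(t \right)} = \sqrt{-22 + t}$ ($C{\left(t \right)} = \sqrt{t - 22} = \sqrt{-22 + t}$)
$- \frac{3505074}{4303077} - \frac{581820}{C{\left(- 18 \left(23 - 22\right) \right)}} = - \frac{3505074}{4303077} - \frac{581820}{\sqrt{-22 - 18 \left(23 - 22\right)}} = \left(-3505074\right) \frac{1}{4303077} - \frac{581820}{\sqrt{-22 - 18}} = - \frac{1168358}{1434359} - \frac{581820}{\sqrt{-22 - 18}} = - \frac{1168358}{1434359} - \frac{581820}{\sqrt{-40}} = - \frac{1168358}{1434359} - \frac{581820}{2 i \sqrt{10}} = - \frac{1168358}{1434359} - 581820 \left(- \frac{i \sqrt{10}}{20}\right) = - \frac{1168358}{1434359} + 29091 i \sqrt{10}$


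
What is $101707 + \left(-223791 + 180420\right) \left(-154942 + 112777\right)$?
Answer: $1828839922$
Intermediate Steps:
$101707 + \left(-223791 + 180420\right) \left(-154942 + 112777\right) = 101707 - -1828738215 = 101707 + 1828738215 = 1828839922$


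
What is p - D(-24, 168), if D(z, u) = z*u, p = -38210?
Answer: -34178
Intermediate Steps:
D(z, u) = u*z
p - D(-24, 168) = -38210 - 168*(-24) = -38210 - 1*(-4032) = -38210 + 4032 = -34178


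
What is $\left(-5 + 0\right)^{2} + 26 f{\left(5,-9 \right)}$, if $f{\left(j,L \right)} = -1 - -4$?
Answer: $103$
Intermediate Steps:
$f{\left(j,L \right)} = 3$ ($f{\left(j,L \right)} = -1 + 4 = 3$)
$\left(-5 + 0\right)^{2} + 26 f{\left(5,-9 \right)} = \left(-5 + 0\right)^{2} + 26 \cdot 3 = \left(-5\right)^{2} + 78 = 25 + 78 = 103$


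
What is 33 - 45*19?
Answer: -822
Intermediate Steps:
33 - 45*19 = 33 - 855 = -822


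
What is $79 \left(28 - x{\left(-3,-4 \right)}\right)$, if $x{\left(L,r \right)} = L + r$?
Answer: $2765$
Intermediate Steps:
$79 \left(28 - x{\left(-3,-4 \right)}\right) = 79 \left(28 - \left(-3 - 4\right)\right) = 79 \left(28 - -7\right) = 79 \left(28 + 7\right) = 79 \cdot 35 = 2765$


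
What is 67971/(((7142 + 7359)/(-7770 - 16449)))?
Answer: -1646189649/14501 ≈ -1.1352e+5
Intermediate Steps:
67971/(((7142 + 7359)/(-7770 - 16449))) = 67971/((14501/(-24219))) = 67971/((14501*(-1/24219))) = 67971/(-14501/24219) = 67971*(-24219/14501) = -1646189649/14501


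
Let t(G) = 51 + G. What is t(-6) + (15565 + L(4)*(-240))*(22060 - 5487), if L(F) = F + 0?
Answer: 242048710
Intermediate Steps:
L(F) = F
t(-6) + (15565 + L(4)*(-240))*(22060 - 5487) = (51 - 6) + (15565 + 4*(-240))*(22060 - 5487) = 45 + (15565 - 960)*16573 = 45 + 14605*16573 = 45 + 242048665 = 242048710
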